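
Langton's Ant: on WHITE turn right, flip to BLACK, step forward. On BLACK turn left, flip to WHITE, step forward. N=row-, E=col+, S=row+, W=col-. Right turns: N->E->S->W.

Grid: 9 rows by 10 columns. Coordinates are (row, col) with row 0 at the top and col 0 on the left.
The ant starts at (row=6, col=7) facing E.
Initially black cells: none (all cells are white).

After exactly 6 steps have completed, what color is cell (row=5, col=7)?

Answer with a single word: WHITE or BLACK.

Answer: BLACK

Derivation:
Step 1: on WHITE (6,7): turn R to S, flip to black, move to (7,7). |black|=1
Step 2: on WHITE (7,7): turn R to W, flip to black, move to (7,6). |black|=2
Step 3: on WHITE (7,6): turn R to N, flip to black, move to (6,6). |black|=3
Step 4: on WHITE (6,6): turn R to E, flip to black, move to (6,7). |black|=4
Step 5: on BLACK (6,7): turn L to N, flip to white, move to (5,7). |black|=3
Step 6: on WHITE (5,7): turn R to E, flip to black, move to (5,8). |black|=4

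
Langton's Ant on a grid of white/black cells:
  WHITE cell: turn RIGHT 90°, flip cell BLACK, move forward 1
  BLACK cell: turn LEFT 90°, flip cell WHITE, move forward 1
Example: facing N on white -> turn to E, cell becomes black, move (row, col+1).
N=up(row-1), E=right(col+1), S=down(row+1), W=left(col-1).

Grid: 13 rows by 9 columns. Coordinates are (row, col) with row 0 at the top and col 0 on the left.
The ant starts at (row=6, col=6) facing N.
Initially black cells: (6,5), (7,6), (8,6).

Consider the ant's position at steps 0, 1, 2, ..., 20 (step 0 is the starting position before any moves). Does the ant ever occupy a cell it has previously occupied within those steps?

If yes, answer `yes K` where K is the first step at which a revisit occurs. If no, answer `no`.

Step 1: on WHITE (6,6): turn R to E, flip to black, move to (6,7). |black|=4 — new cell
Step 2: on WHITE (6,7): turn R to S, flip to black, move to (7,7). |black|=5 — new cell
Step 3: on WHITE (7,7): turn R to W, flip to black, move to (7,6). |black|=6 — new cell
Step 4: on BLACK (7,6): turn L to S, flip to white, move to (8,6). |black|=5 — new cell
Step 5: on BLACK (8,6): turn L to E, flip to white, move to (8,7). |black|=4 — new cell
Step 6: on WHITE (8,7): turn R to S, flip to black, move to (9,7). |black|=5 — new cell
Step 7: on WHITE (9,7): turn R to W, flip to black, move to (9,6). |black|=6 — new cell
Step 8: on WHITE (9,6): turn R to N, flip to black, move to (8,6). |black|=7 — REVISIT

Answer: yes 8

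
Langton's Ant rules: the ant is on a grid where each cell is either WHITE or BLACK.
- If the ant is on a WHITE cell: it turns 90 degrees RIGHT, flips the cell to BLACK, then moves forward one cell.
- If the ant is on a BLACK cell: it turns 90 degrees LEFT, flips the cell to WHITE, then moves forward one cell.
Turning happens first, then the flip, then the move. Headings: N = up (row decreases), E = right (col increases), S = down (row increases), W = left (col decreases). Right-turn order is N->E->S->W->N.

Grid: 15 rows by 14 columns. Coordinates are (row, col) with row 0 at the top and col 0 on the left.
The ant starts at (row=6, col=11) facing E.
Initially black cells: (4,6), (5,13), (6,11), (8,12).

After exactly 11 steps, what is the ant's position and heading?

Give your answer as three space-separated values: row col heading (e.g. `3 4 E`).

Answer: 6 10 S

Derivation:
Step 1: on BLACK (6,11): turn L to N, flip to white, move to (5,11). |black|=3
Step 2: on WHITE (5,11): turn R to E, flip to black, move to (5,12). |black|=4
Step 3: on WHITE (5,12): turn R to S, flip to black, move to (6,12). |black|=5
Step 4: on WHITE (6,12): turn R to W, flip to black, move to (6,11). |black|=6
Step 5: on WHITE (6,11): turn R to N, flip to black, move to (5,11). |black|=7
Step 6: on BLACK (5,11): turn L to W, flip to white, move to (5,10). |black|=6
Step 7: on WHITE (5,10): turn R to N, flip to black, move to (4,10). |black|=7
Step 8: on WHITE (4,10): turn R to E, flip to black, move to (4,11). |black|=8
Step 9: on WHITE (4,11): turn R to S, flip to black, move to (5,11). |black|=9
Step 10: on WHITE (5,11): turn R to W, flip to black, move to (5,10). |black|=10
Step 11: on BLACK (5,10): turn L to S, flip to white, move to (6,10). |black|=9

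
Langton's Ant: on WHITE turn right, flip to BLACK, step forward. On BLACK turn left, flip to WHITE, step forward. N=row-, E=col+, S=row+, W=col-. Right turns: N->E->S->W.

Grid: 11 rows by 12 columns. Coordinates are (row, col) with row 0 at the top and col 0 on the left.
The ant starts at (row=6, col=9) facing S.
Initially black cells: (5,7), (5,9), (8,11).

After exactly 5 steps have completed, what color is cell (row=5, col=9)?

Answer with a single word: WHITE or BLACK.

Answer: WHITE

Derivation:
Step 1: on WHITE (6,9): turn R to W, flip to black, move to (6,8). |black|=4
Step 2: on WHITE (6,8): turn R to N, flip to black, move to (5,8). |black|=5
Step 3: on WHITE (5,8): turn R to E, flip to black, move to (5,9). |black|=6
Step 4: on BLACK (5,9): turn L to N, flip to white, move to (4,9). |black|=5
Step 5: on WHITE (4,9): turn R to E, flip to black, move to (4,10). |black|=6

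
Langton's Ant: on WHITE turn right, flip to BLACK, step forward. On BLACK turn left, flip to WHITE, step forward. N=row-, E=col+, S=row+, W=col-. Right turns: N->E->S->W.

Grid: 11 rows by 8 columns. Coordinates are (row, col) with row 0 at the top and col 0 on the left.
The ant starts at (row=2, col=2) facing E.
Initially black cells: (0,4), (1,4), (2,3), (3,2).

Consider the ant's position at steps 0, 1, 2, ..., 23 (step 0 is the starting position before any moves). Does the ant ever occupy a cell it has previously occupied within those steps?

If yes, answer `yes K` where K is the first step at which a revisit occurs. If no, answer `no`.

Answer: yes 5

Derivation:
Step 1: on WHITE (2,2): turn R to S, flip to black, move to (3,2). |black|=5 — new cell
Step 2: on BLACK (3,2): turn L to E, flip to white, move to (3,3). |black|=4 — new cell
Step 3: on WHITE (3,3): turn R to S, flip to black, move to (4,3). |black|=5 — new cell
Step 4: on WHITE (4,3): turn R to W, flip to black, move to (4,2). |black|=6 — new cell
Step 5: on WHITE (4,2): turn R to N, flip to black, move to (3,2). |black|=7 — REVISIT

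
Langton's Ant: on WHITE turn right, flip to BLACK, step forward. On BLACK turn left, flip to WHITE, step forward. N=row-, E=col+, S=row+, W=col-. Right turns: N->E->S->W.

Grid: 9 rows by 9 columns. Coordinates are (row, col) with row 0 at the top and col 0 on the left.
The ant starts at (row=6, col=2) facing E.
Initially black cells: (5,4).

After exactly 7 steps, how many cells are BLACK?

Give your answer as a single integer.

Answer: 6

Derivation:
Step 1: on WHITE (6,2): turn R to S, flip to black, move to (7,2). |black|=2
Step 2: on WHITE (7,2): turn R to W, flip to black, move to (7,1). |black|=3
Step 3: on WHITE (7,1): turn R to N, flip to black, move to (6,1). |black|=4
Step 4: on WHITE (6,1): turn R to E, flip to black, move to (6,2). |black|=5
Step 5: on BLACK (6,2): turn L to N, flip to white, move to (5,2). |black|=4
Step 6: on WHITE (5,2): turn R to E, flip to black, move to (5,3). |black|=5
Step 7: on WHITE (5,3): turn R to S, flip to black, move to (6,3). |black|=6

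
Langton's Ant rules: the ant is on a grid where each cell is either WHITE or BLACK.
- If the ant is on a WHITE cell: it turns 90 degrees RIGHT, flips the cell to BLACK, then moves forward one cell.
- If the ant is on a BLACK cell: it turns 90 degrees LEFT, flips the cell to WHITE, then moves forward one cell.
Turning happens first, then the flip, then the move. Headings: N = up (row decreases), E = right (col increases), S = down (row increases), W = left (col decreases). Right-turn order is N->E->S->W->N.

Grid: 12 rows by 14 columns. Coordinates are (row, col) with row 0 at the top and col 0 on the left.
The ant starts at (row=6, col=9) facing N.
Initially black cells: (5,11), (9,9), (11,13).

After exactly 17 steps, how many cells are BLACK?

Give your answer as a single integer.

Step 1: on WHITE (6,9): turn R to E, flip to black, move to (6,10). |black|=4
Step 2: on WHITE (6,10): turn R to S, flip to black, move to (7,10). |black|=5
Step 3: on WHITE (7,10): turn R to W, flip to black, move to (7,9). |black|=6
Step 4: on WHITE (7,9): turn R to N, flip to black, move to (6,9). |black|=7
Step 5: on BLACK (6,9): turn L to W, flip to white, move to (6,8). |black|=6
Step 6: on WHITE (6,8): turn R to N, flip to black, move to (5,8). |black|=7
Step 7: on WHITE (5,8): turn R to E, flip to black, move to (5,9). |black|=8
Step 8: on WHITE (5,9): turn R to S, flip to black, move to (6,9). |black|=9
Step 9: on WHITE (6,9): turn R to W, flip to black, move to (6,8). |black|=10
Step 10: on BLACK (6,8): turn L to S, flip to white, move to (7,8). |black|=9
Step 11: on WHITE (7,8): turn R to W, flip to black, move to (7,7). |black|=10
Step 12: on WHITE (7,7): turn R to N, flip to black, move to (6,7). |black|=11
Step 13: on WHITE (6,7): turn R to E, flip to black, move to (6,8). |black|=12
Step 14: on WHITE (6,8): turn R to S, flip to black, move to (7,8). |black|=13
Step 15: on BLACK (7,8): turn L to E, flip to white, move to (7,9). |black|=12
Step 16: on BLACK (7,9): turn L to N, flip to white, move to (6,9). |black|=11
Step 17: on BLACK (6,9): turn L to W, flip to white, move to (6,8). |black|=10

Answer: 10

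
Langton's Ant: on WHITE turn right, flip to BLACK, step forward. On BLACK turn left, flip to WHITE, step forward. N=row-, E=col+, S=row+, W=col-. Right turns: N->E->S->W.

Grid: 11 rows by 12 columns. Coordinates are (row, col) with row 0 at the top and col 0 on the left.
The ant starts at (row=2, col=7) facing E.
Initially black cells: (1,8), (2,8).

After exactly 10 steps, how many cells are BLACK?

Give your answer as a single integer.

Step 1: on WHITE (2,7): turn R to S, flip to black, move to (3,7). |black|=3
Step 2: on WHITE (3,7): turn R to W, flip to black, move to (3,6). |black|=4
Step 3: on WHITE (3,6): turn R to N, flip to black, move to (2,6). |black|=5
Step 4: on WHITE (2,6): turn R to E, flip to black, move to (2,7). |black|=6
Step 5: on BLACK (2,7): turn L to N, flip to white, move to (1,7). |black|=5
Step 6: on WHITE (1,7): turn R to E, flip to black, move to (1,8). |black|=6
Step 7: on BLACK (1,8): turn L to N, flip to white, move to (0,8). |black|=5
Step 8: on WHITE (0,8): turn R to E, flip to black, move to (0,9). |black|=6
Step 9: on WHITE (0,9): turn R to S, flip to black, move to (1,9). |black|=7
Step 10: on WHITE (1,9): turn R to W, flip to black, move to (1,8). |black|=8

Answer: 8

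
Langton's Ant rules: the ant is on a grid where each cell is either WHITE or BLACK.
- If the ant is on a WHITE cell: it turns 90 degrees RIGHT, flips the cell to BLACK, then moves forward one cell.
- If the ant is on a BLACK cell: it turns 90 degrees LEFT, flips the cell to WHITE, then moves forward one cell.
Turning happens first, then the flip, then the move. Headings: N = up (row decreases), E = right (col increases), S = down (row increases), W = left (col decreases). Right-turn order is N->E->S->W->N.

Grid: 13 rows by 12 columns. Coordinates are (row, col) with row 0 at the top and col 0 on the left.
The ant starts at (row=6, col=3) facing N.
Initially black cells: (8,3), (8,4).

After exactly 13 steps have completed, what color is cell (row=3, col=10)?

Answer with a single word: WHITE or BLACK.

Step 1: on WHITE (6,3): turn R to E, flip to black, move to (6,4). |black|=3
Step 2: on WHITE (6,4): turn R to S, flip to black, move to (7,4). |black|=4
Step 3: on WHITE (7,4): turn R to W, flip to black, move to (7,3). |black|=5
Step 4: on WHITE (7,3): turn R to N, flip to black, move to (6,3). |black|=6
Step 5: on BLACK (6,3): turn L to W, flip to white, move to (6,2). |black|=5
Step 6: on WHITE (6,2): turn R to N, flip to black, move to (5,2). |black|=6
Step 7: on WHITE (5,2): turn R to E, flip to black, move to (5,3). |black|=7
Step 8: on WHITE (5,3): turn R to S, flip to black, move to (6,3). |black|=8
Step 9: on WHITE (6,3): turn R to W, flip to black, move to (6,2). |black|=9
Step 10: on BLACK (6,2): turn L to S, flip to white, move to (7,2). |black|=8
Step 11: on WHITE (7,2): turn R to W, flip to black, move to (7,1). |black|=9
Step 12: on WHITE (7,1): turn R to N, flip to black, move to (6,1). |black|=10
Step 13: on WHITE (6,1): turn R to E, flip to black, move to (6,2). |black|=11

Answer: WHITE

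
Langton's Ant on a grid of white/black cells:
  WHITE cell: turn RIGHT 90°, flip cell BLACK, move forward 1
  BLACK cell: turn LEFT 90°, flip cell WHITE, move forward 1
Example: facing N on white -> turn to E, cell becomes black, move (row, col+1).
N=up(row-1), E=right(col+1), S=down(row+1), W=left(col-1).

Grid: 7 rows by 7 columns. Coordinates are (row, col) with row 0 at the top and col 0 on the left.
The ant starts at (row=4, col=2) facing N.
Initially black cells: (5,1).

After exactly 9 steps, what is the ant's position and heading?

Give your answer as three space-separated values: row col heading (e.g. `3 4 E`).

Step 1: on WHITE (4,2): turn R to E, flip to black, move to (4,3). |black|=2
Step 2: on WHITE (4,3): turn R to S, flip to black, move to (5,3). |black|=3
Step 3: on WHITE (5,3): turn R to W, flip to black, move to (5,2). |black|=4
Step 4: on WHITE (5,2): turn R to N, flip to black, move to (4,2). |black|=5
Step 5: on BLACK (4,2): turn L to W, flip to white, move to (4,1). |black|=4
Step 6: on WHITE (4,1): turn R to N, flip to black, move to (3,1). |black|=5
Step 7: on WHITE (3,1): turn R to E, flip to black, move to (3,2). |black|=6
Step 8: on WHITE (3,2): turn R to S, flip to black, move to (4,2). |black|=7
Step 9: on WHITE (4,2): turn R to W, flip to black, move to (4,1). |black|=8

Answer: 4 1 W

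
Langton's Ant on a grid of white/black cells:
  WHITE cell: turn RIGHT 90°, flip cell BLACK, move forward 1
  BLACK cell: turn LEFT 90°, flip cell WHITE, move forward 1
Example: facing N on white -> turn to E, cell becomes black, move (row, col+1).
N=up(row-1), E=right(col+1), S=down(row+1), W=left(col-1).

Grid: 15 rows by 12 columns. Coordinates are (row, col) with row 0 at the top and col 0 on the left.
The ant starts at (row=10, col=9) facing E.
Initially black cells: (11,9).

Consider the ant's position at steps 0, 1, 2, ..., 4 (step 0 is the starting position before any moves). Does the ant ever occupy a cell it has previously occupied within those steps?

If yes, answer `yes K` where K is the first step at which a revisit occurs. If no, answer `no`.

Step 1: on WHITE (10,9): turn R to S, flip to black, move to (11,9). |black|=2 — new cell
Step 2: on BLACK (11,9): turn L to E, flip to white, move to (11,10). |black|=1 — new cell
Step 3: on WHITE (11,10): turn R to S, flip to black, move to (12,10). |black|=2 — new cell
Step 4: on WHITE (12,10): turn R to W, flip to black, move to (12,9). |black|=3 — new cell
No revisit within 4 steps.

Answer: no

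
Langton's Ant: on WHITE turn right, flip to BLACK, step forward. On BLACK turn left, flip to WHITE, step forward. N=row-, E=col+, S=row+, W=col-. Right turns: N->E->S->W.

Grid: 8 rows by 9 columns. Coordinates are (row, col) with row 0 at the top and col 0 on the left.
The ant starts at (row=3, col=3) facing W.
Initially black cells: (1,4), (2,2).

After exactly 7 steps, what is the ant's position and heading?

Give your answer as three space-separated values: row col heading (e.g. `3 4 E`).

Answer: 3 2 N

Derivation:
Step 1: on WHITE (3,3): turn R to N, flip to black, move to (2,3). |black|=3
Step 2: on WHITE (2,3): turn R to E, flip to black, move to (2,4). |black|=4
Step 3: on WHITE (2,4): turn R to S, flip to black, move to (3,4). |black|=5
Step 4: on WHITE (3,4): turn R to W, flip to black, move to (3,3). |black|=6
Step 5: on BLACK (3,3): turn L to S, flip to white, move to (4,3). |black|=5
Step 6: on WHITE (4,3): turn R to W, flip to black, move to (4,2). |black|=6
Step 7: on WHITE (4,2): turn R to N, flip to black, move to (3,2). |black|=7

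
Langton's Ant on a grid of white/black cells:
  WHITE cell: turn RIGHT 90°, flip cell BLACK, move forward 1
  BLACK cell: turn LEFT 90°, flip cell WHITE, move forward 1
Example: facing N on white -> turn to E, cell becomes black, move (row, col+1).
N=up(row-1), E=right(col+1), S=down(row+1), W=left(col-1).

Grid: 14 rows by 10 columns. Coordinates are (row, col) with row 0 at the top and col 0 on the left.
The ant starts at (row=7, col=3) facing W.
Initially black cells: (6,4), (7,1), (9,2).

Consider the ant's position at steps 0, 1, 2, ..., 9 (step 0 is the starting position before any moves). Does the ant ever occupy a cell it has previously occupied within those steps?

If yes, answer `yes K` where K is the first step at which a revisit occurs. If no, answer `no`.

Answer: yes 6

Derivation:
Step 1: on WHITE (7,3): turn R to N, flip to black, move to (6,3). |black|=4 — new cell
Step 2: on WHITE (6,3): turn R to E, flip to black, move to (6,4). |black|=5 — new cell
Step 3: on BLACK (6,4): turn L to N, flip to white, move to (5,4). |black|=4 — new cell
Step 4: on WHITE (5,4): turn R to E, flip to black, move to (5,5). |black|=5 — new cell
Step 5: on WHITE (5,5): turn R to S, flip to black, move to (6,5). |black|=6 — new cell
Step 6: on WHITE (6,5): turn R to W, flip to black, move to (6,4). |black|=7 — REVISIT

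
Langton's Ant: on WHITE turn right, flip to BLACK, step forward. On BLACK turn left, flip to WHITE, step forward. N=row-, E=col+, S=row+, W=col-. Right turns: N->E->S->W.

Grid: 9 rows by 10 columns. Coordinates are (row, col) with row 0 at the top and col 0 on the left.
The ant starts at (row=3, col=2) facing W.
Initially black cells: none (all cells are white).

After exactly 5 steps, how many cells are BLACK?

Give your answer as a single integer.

Answer: 3

Derivation:
Step 1: on WHITE (3,2): turn R to N, flip to black, move to (2,2). |black|=1
Step 2: on WHITE (2,2): turn R to E, flip to black, move to (2,3). |black|=2
Step 3: on WHITE (2,3): turn R to S, flip to black, move to (3,3). |black|=3
Step 4: on WHITE (3,3): turn R to W, flip to black, move to (3,2). |black|=4
Step 5: on BLACK (3,2): turn L to S, flip to white, move to (4,2). |black|=3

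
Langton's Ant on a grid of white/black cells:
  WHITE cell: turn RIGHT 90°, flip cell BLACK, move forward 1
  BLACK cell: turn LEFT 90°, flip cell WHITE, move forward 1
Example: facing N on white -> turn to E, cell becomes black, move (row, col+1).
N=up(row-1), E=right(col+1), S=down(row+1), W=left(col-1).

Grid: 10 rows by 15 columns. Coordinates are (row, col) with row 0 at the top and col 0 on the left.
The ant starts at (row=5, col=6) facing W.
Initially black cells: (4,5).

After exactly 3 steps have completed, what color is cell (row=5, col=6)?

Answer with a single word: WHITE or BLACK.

Step 1: on WHITE (5,6): turn R to N, flip to black, move to (4,6). |black|=2
Step 2: on WHITE (4,6): turn R to E, flip to black, move to (4,7). |black|=3
Step 3: on WHITE (4,7): turn R to S, flip to black, move to (5,7). |black|=4

Answer: BLACK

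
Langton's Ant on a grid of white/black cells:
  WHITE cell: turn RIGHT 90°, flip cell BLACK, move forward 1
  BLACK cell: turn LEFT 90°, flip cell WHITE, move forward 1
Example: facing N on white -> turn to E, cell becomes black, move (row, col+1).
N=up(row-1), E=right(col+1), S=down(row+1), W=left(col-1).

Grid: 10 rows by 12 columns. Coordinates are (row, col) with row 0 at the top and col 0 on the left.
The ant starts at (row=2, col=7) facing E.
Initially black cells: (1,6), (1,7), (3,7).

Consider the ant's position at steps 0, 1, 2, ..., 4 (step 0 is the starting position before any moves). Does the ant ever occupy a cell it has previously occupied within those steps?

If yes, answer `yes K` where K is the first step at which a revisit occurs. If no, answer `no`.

Step 1: on WHITE (2,7): turn R to S, flip to black, move to (3,7). |black|=4 — new cell
Step 2: on BLACK (3,7): turn L to E, flip to white, move to (3,8). |black|=3 — new cell
Step 3: on WHITE (3,8): turn R to S, flip to black, move to (4,8). |black|=4 — new cell
Step 4: on WHITE (4,8): turn R to W, flip to black, move to (4,7). |black|=5 — new cell
No revisit within 4 steps.

Answer: no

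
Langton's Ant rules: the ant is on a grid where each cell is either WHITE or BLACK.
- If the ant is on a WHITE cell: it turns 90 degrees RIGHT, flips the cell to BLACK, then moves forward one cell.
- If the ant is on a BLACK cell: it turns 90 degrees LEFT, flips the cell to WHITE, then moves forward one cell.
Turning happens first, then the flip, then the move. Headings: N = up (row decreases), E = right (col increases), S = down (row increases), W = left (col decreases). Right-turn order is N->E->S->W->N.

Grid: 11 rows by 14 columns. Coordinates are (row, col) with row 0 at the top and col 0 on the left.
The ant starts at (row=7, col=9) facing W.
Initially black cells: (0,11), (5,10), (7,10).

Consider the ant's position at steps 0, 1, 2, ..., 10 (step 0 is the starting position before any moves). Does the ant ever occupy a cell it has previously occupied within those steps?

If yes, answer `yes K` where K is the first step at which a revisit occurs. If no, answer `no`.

Answer: yes 7

Derivation:
Step 1: on WHITE (7,9): turn R to N, flip to black, move to (6,9). |black|=4 — new cell
Step 2: on WHITE (6,9): turn R to E, flip to black, move to (6,10). |black|=5 — new cell
Step 3: on WHITE (6,10): turn R to S, flip to black, move to (7,10). |black|=6 — new cell
Step 4: on BLACK (7,10): turn L to E, flip to white, move to (7,11). |black|=5 — new cell
Step 5: on WHITE (7,11): turn R to S, flip to black, move to (8,11). |black|=6 — new cell
Step 6: on WHITE (8,11): turn R to W, flip to black, move to (8,10). |black|=7 — new cell
Step 7: on WHITE (8,10): turn R to N, flip to black, move to (7,10). |black|=8 — REVISIT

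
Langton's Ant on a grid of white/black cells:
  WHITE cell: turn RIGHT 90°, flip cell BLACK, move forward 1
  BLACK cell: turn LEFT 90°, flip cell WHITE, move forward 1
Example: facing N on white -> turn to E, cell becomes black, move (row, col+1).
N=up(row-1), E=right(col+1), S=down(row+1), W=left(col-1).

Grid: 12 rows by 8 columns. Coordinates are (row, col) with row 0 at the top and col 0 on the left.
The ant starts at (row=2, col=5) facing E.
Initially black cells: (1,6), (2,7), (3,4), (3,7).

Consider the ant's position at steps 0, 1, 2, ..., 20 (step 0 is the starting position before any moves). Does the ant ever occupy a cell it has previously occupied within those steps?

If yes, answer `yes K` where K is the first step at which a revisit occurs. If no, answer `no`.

Step 1: on WHITE (2,5): turn R to S, flip to black, move to (3,5). |black|=5 — new cell
Step 2: on WHITE (3,5): turn R to W, flip to black, move to (3,4). |black|=6 — new cell
Step 3: on BLACK (3,4): turn L to S, flip to white, move to (4,4). |black|=5 — new cell
Step 4: on WHITE (4,4): turn R to W, flip to black, move to (4,3). |black|=6 — new cell
Step 5: on WHITE (4,3): turn R to N, flip to black, move to (3,3). |black|=7 — new cell
Step 6: on WHITE (3,3): turn R to E, flip to black, move to (3,4). |black|=8 — REVISIT

Answer: yes 6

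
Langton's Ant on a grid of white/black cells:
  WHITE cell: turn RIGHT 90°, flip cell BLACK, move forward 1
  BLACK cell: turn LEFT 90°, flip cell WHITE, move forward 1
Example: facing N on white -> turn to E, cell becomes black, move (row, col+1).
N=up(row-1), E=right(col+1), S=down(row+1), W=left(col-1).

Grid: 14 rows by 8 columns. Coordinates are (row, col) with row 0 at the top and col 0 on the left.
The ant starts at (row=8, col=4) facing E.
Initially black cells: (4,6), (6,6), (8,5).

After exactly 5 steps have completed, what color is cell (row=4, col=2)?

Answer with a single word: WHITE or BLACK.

Answer: WHITE

Derivation:
Step 1: on WHITE (8,4): turn R to S, flip to black, move to (9,4). |black|=4
Step 2: on WHITE (9,4): turn R to W, flip to black, move to (9,3). |black|=5
Step 3: on WHITE (9,3): turn R to N, flip to black, move to (8,3). |black|=6
Step 4: on WHITE (8,3): turn R to E, flip to black, move to (8,4). |black|=7
Step 5: on BLACK (8,4): turn L to N, flip to white, move to (7,4). |black|=6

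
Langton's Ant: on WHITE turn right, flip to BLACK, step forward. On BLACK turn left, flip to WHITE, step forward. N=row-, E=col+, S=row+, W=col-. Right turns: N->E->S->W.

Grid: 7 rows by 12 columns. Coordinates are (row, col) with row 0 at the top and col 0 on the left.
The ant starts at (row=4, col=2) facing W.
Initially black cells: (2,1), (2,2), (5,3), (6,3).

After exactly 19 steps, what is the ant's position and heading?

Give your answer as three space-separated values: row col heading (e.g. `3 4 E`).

Step 1: on WHITE (4,2): turn R to N, flip to black, move to (3,2). |black|=5
Step 2: on WHITE (3,2): turn R to E, flip to black, move to (3,3). |black|=6
Step 3: on WHITE (3,3): turn R to S, flip to black, move to (4,3). |black|=7
Step 4: on WHITE (4,3): turn R to W, flip to black, move to (4,2). |black|=8
Step 5: on BLACK (4,2): turn L to S, flip to white, move to (5,2). |black|=7
Step 6: on WHITE (5,2): turn R to W, flip to black, move to (5,1). |black|=8
Step 7: on WHITE (5,1): turn R to N, flip to black, move to (4,1). |black|=9
Step 8: on WHITE (4,1): turn R to E, flip to black, move to (4,2). |black|=10
Step 9: on WHITE (4,2): turn R to S, flip to black, move to (5,2). |black|=11
Step 10: on BLACK (5,2): turn L to E, flip to white, move to (5,3). |black|=10
Step 11: on BLACK (5,3): turn L to N, flip to white, move to (4,3). |black|=9
Step 12: on BLACK (4,3): turn L to W, flip to white, move to (4,2). |black|=8
Step 13: on BLACK (4,2): turn L to S, flip to white, move to (5,2). |black|=7
Step 14: on WHITE (5,2): turn R to W, flip to black, move to (5,1). |black|=8
Step 15: on BLACK (5,1): turn L to S, flip to white, move to (6,1). |black|=7
Step 16: on WHITE (6,1): turn R to W, flip to black, move to (6,0). |black|=8
Step 17: on WHITE (6,0): turn R to N, flip to black, move to (5,0). |black|=9
Step 18: on WHITE (5,0): turn R to E, flip to black, move to (5,1). |black|=10
Step 19: on WHITE (5,1): turn R to S, flip to black, move to (6,1). |black|=11

Answer: 6 1 S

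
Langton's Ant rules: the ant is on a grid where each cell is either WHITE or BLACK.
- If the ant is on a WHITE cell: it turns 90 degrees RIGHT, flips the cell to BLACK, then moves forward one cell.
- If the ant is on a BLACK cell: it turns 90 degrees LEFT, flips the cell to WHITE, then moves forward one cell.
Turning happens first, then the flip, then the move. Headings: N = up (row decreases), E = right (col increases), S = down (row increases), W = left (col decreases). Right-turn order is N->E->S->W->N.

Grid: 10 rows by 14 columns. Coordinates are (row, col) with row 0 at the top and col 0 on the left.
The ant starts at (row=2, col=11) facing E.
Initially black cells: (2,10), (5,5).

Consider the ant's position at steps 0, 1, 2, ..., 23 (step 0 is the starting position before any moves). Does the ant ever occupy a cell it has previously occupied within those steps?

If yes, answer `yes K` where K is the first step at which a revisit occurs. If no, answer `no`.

Step 1: on WHITE (2,11): turn R to S, flip to black, move to (3,11). |black|=3 — new cell
Step 2: on WHITE (3,11): turn R to W, flip to black, move to (3,10). |black|=4 — new cell
Step 3: on WHITE (3,10): turn R to N, flip to black, move to (2,10). |black|=5 — new cell
Step 4: on BLACK (2,10): turn L to W, flip to white, move to (2,9). |black|=4 — new cell
Step 5: on WHITE (2,9): turn R to N, flip to black, move to (1,9). |black|=5 — new cell
Step 6: on WHITE (1,9): turn R to E, flip to black, move to (1,10). |black|=6 — new cell
Step 7: on WHITE (1,10): turn R to S, flip to black, move to (2,10). |black|=7 — REVISIT

Answer: yes 7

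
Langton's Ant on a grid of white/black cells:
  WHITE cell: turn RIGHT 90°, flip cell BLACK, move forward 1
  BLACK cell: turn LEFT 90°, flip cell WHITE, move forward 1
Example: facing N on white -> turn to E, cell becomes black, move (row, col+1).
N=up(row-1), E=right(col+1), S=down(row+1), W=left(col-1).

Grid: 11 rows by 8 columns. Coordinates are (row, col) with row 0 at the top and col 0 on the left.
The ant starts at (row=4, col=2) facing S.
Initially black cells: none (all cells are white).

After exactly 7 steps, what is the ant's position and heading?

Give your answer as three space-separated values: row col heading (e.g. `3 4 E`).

Answer: 5 2 W

Derivation:
Step 1: on WHITE (4,2): turn R to W, flip to black, move to (4,1). |black|=1
Step 2: on WHITE (4,1): turn R to N, flip to black, move to (3,1). |black|=2
Step 3: on WHITE (3,1): turn R to E, flip to black, move to (3,2). |black|=3
Step 4: on WHITE (3,2): turn R to S, flip to black, move to (4,2). |black|=4
Step 5: on BLACK (4,2): turn L to E, flip to white, move to (4,3). |black|=3
Step 6: on WHITE (4,3): turn R to S, flip to black, move to (5,3). |black|=4
Step 7: on WHITE (5,3): turn R to W, flip to black, move to (5,2). |black|=5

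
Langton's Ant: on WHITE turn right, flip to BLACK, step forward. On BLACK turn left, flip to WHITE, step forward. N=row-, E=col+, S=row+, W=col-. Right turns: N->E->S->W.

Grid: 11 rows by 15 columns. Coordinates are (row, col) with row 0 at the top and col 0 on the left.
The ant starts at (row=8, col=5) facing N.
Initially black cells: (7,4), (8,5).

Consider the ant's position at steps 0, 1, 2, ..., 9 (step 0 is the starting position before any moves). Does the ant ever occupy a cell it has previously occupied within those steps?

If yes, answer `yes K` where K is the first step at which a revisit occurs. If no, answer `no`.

Answer: yes 6

Derivation:
Step 1: on BLACK (8,5): turn L to W, flip to white, move to (8,4). |black|=1 — new cell
Step 2: on WHITE (8,4): turn R to N, flip to black, move to (7,4). |black|=2 — new cell
Step 3: on BLACK (7,4): turn L to W, flip to white, move to (7,3). |black|=1 — new cell
Step 4: on WHITE (7,3): turn R to N, flip to black, move to (6,3). |black|=2 — new cell
Step 5: on WHITE (6,3): turn R to E, flip to black, move to (6,4). |black|=3 — new cell
Step 6: on WHITE (6,4): turn R to S, flip to black, move to (7,4). |black|=4 — REVISIT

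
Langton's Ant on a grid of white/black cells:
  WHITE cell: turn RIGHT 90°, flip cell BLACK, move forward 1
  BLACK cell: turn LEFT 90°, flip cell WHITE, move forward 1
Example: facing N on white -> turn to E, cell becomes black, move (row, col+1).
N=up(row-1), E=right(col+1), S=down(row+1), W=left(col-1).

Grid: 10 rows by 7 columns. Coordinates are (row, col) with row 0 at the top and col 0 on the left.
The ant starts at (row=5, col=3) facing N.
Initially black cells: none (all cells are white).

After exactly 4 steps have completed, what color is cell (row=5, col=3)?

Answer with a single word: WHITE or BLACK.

Answer: BLACK

Derivation:
Step 1: on WHITE (5,3): turn R to E, flip to black, move to (5,4). |black|=1
Step 2: on WHITE (5,4): turn R to S, flip to black, move to (6,4). |black|=2
Step 3: on WHITE (6,4): turn R to W, flip to black, move to (6,3). |black|=3
Step 4: on WHITE (6,3): turn R to N, flip to black, move to (5,3). |black|=4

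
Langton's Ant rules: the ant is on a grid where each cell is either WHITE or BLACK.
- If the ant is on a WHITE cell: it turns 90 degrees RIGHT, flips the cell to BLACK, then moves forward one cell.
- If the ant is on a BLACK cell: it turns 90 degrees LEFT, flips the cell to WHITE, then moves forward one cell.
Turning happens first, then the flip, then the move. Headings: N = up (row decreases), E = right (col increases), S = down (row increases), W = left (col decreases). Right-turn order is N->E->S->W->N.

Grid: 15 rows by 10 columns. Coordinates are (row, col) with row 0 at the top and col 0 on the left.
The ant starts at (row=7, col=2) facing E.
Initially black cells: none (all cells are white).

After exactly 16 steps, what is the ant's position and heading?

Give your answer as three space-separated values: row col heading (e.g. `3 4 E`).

Answer: 7 2 E

Derivation:
Step 1: on WHITE (7,2): turn R to S, flip to black, move to (8,2). |black|=1
Step 2: on WHITE (8,2): turn R to W, flip to black, move to (8,1). |black|=2
Step 3: on WHITE (8,1): turn R to N, flip to black, move to (7,1). |black|=3
Step 4: on WHITE (7,1): turn R to E, flip to black, move to (7,2). |black|=4
Step 5: on BLACK (7,2): turn L to N, flip to white, move to (6,2). |black|=3
Step 6: on WHITE (6,2): turn R to E, flip to black, move to (6,3). |black|=4
Step 7: on WHITE (6,3): turn R to S, flip to black, move to (7,3). |black|=5
Step 8: on WHITE (7,3): turn R to W, flip to black, move to (7,2). |black|=6
Step 9: on WHITE (7,2): turn R to N, flip to black, move to (6,2). |black|=7
Step 10: on BLACK (6,2): turn L to W, flip to white, move to (6,1). |black|=6
Step 11: on WHITE (6,1): turn R to N, flip to black, move to (5,1). |black|=7
Step 12: on WHITE (5,1): turn R to E, flip to black, move to (5,2). |black|=8
Step 13: on WHITE (5,2): turn R to S, flip to black, move to (6,2). |black|=9
Step 14: on WHITE (6,2): turn R to W, flip to black, move to (6,1). |black|=10
Step 15: on BLACK (6,1): turn L to S, flip to white, move to (7,1). |black|=9
Step 16: on BLACK (7,1): turn L to E, flip to white, move to (7,2). |black|=8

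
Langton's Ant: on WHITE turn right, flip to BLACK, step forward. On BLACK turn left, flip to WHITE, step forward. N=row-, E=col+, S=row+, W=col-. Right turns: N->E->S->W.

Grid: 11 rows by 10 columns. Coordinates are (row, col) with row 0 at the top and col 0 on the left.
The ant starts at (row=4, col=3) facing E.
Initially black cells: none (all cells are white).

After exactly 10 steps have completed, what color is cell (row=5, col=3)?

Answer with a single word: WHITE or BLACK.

Step 1: on WHITE (4,3): turn R to S, flip to black, move to (5,3). |black|=1
Step 2: on WHITE (5,3): turn R to W, flip to black, move to (5,2). |black|=2
Step 3: on WHITE (5,2): turn R to N, flip to black, move to (4,2). |black|=3
Step 4: on WHITE (4,2): turn R to E, flip to black, move to (4,3). |black|=4
Step 5: on BLACK (4,3): turn L to N, flip to white, move to (3,3). |black|=3
Step 6: on WHITE (3,3): turn R to E, flip to black, move to (3,4). |black|=4
Step 7: on WHITE (3,4): turn R to S, flip to black, move to (4,4). |black|=5
Step 8: on WHITE (4,4): turn R to W, flip to black, move to (4,3). |black|=6
Step 9: on WHITE (4,3): turn R to N, flip to black, move to (3,3). |black|=7
Step 10: on BLACK (3,3): turn L to W, flip to white, move to (3,2). |black|=6

Answer: BLACK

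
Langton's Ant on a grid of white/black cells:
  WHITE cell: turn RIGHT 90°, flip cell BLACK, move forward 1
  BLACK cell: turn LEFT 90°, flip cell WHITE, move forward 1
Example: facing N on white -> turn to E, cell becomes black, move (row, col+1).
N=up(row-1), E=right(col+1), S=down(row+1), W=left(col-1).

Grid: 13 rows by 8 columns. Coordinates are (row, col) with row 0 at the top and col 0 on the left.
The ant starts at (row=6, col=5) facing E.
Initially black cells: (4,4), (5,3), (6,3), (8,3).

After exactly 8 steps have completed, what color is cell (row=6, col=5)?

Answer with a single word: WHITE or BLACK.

Step 1: on WHITE (6,5): turn R to S, flip to black, move to (7,5). |black|=5
Step 2: on WHITE (7,5): turn R to W, flip to black, move to (7,4). |black|=6
Step 3: on WHITE (7,4): turn R to N, flip to black, move to (6,4). |black|=7
Step 4: on WHITE (6,4): turn R to E, flip to black, move to (6,5). |black|=8
Step 5: on BLACK (6,5): turn L to N, flip to white, move to (5,5). |black|=7
Step 6: on WHITE (5,5): turn R to E, flip to black, move to (5,6). |black|=8
Step 7: on WHITE (5,6): turn R to S, flip to black, move to (6,6). |black|=9
Step 8: on WHITE (6,6): turn R to W, flip to black, move to (6,5). |black|=10

Answer: WHITE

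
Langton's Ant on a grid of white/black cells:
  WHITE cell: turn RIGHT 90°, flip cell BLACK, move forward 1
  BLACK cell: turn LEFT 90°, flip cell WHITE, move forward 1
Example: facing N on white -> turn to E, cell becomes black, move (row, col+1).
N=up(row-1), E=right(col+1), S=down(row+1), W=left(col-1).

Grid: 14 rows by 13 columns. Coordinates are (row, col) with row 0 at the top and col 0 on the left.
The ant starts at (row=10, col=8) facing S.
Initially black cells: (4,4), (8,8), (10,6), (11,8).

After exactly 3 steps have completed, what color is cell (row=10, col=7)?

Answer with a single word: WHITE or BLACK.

Answer: BLACK

Derivation:
Step 1: on WHITE (10,8): turn R to W, flip to black, move to (10,7). |black|=5
Step 2: on WHITE (10,7): turn R to N, flip to black, move to (9,7). |black|=6
Step 3: on WHITE (9,7): turn R to E, flip to black, move to (9,8). |black|=7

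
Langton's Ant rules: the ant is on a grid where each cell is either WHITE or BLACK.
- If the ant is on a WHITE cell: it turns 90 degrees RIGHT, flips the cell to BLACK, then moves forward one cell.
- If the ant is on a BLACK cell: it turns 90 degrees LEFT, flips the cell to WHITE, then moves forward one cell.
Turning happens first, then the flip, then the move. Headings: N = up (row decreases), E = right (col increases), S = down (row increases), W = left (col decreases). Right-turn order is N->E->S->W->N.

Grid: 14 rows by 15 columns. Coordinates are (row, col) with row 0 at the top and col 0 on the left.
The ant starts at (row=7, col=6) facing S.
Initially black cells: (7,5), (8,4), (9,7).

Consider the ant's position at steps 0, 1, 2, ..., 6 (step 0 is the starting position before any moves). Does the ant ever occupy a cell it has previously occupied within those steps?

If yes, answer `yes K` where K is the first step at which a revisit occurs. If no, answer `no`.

Answer: no

Derivation:
Step 1: on WHITE (7,6): turn R to W, flip to black, move to (7,5). |black|=4 — new cell
Step 2: on BLACK (7,5): turn L to S, flip to white, move to (8,5). |black|=3 — new cell
Step 3: on WHITE (8,5): turn R to W, flip to black, move to (8,4). |black|=4 — new cell
Step 4: on BLACK (8,4): turn L to S, flip to white, move to (9,4). |black|=3 — new cell
Step 5: on WHITE (9,4): turn R to W, flip to black, move to (9,3). |black|=4 — new cell
Step 6: on WHITE (9,3): turn R to N, flip to black, move to (8,3). |black|=5 — new cell
No revisit within 6 steps.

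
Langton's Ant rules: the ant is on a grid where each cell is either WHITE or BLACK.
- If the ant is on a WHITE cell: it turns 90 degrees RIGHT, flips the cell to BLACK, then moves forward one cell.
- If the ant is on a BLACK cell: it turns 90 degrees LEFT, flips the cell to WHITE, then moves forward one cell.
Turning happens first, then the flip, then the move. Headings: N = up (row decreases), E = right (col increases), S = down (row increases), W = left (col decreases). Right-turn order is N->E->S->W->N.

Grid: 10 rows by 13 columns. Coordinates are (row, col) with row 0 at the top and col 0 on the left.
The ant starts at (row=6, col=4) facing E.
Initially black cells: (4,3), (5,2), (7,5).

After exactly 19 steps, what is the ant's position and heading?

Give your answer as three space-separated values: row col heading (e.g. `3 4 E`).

Step 1: on WHITE (6,4): turn R to S, flip to black, move to (7,4). |black|=4
Step 2: on WHITE (7,4): turn R to W, flip to black, move to (7,3). |black|=5
Step 3: on WHITE (7,3): turn R to N, flip to black, move to (6,3). |black|=6
Step 4: on WHITE (6,3): turn R to E, flip to black, move to (6,4). |black|=7
Step 5: on BLACK (6,4): turn L to N, flip to white, move to (5,4). |black|=6
Step 6: on WHITE (5,4): turn R to E, flip to black, move to (5,5). |black|=7
Step 7: on WHITE (5,5): turn R to S, flip to black, move to (6,5). |black|=8
Step 8: on WHITE (6,5): turn R to W, flip to black, move to (6,4). |black|=9
Step 9: on WHITE (6,4): turn R to N, flip to black, move to (5,4). |black|=10
Step 10: on BLACK (5,4): turn L to W, flip to white, move to (5,3). |black|=9
Step 11: on WHITE (5,3): turn R to N, flip to black, move to (4,3). |black|=10
Step 12: on BLACK (4,3): turn L to W, flip to white, move to (4,2). |black|=9
Step 13: on WHITE (4,2): turn R to N, flip to black, move to (3,2). |black|=10
Step 14: on WHITE (3,2): turn R to E, flip to black, move to (3,3). |black|=11
Step 15: on WHITE (3,3): turn R to S, flip to black, move to (4,3). |black|=12
Step 16: on WHITE (4,3): turn R to W, flip to black, move to (4,2). |black|=13
Step 17: on BLACK (4,2): turn L to S, flip to white, move to (5,2). |black|=12
Step 18: on BLACK (5,2): turn L to E, flip to white, move to (5,3). |black|=11
Step 19: on BLACK (5,3): turn L to N, flip to white, move to (4,3). |black|=10

Answer: 4 3 N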